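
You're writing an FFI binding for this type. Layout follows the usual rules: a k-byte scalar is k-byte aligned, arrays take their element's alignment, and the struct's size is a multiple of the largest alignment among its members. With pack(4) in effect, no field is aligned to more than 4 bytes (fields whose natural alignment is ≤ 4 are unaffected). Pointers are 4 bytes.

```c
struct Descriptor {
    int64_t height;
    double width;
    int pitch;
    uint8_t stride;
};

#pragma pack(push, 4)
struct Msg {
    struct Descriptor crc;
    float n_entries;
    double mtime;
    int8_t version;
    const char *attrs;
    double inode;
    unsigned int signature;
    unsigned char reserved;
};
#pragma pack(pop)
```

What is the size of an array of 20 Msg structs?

1200

Descriptor: @0: height [8B, align 8] → 8; @8: width [8B, align 8] → 16; @16: pitch [4B, align 4] → 20; @20: stride [1B, align 1] → 21; +3 tail pad (align 8); size 24, align 8
@0: crc [24B, align 4] → 24
@24: n_entries [4B, align 4] → 28
@28: mtime [8B, align 4] → 36
@36: version [1B, align 1] → 37
+3 pad (align 4)
@40: attrs [4B, align 4] → 44
@44: inode [8B, align 4] → 52
@52: signature [4B, align 4] → 56
@56: reserved [1B, align 1] → 57
+3 tail pad (align 4)
size 60, align 4
array of 20: 20 × 60 = 1200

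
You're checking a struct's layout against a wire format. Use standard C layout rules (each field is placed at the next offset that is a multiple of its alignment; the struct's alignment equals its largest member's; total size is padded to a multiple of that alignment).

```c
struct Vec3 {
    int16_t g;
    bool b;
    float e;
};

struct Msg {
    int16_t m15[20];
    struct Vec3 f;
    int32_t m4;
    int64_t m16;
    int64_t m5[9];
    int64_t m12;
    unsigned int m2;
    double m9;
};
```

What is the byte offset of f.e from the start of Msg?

Vec3: @0: g [2B, align 2] → 2; @2: b [1B, align 1] → 3; +1 pad (align 4); @4: e [4B, align 4] → 8; size 8, align 4
@0: m15 [40B, align 2] → 40
@40: f [8B, align 4] → 48
within Vec3: e at 4
40 + 4 = 44

44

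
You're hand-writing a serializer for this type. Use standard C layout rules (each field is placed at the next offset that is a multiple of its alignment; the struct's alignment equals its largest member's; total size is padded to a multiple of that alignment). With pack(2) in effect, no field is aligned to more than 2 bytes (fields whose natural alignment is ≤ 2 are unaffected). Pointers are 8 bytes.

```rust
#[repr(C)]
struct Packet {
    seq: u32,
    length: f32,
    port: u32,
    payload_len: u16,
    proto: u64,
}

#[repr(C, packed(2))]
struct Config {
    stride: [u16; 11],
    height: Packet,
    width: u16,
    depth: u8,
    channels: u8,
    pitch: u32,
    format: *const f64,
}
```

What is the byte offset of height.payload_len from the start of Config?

Packet: seq at 0 (size 4, align 4) → ends 4; length at 4 (size 4, align 4) → ends 8; port at 8 (size 4, align 4) → ends 12; payload_len at 12 (size 2, align 2) → ends 14; pad 2 to align 8 for proto; proto at 16 (size 8, align 8) → ends 24; total 24 bytes, alignment 8
stride at 0 (size 22, align 2) → ends 22
height at 22 (size 24, align 2) → ends 46
within Packet: payload_len at 12
22 + 12 = 34

34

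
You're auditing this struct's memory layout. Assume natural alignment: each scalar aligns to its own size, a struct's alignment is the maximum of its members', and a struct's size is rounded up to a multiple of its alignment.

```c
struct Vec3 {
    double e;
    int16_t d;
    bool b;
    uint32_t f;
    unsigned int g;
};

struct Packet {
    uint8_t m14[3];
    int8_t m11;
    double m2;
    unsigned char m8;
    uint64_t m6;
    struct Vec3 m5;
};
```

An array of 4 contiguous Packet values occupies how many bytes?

Vec3: @0: e [8B, align 8] → 8; @8: d [2B, align 2] → 10; @10: b [1B, align 1] → 11; +1 pad (align 4); @12: f [4B, align 4] → 16; @16: g [4B, align 4] → 20; +4 tail pad (align 8); size 24, align 8
@0: m14 [3B, align 1] → 3
@3: m11 [1B, align 1] → 4
+4 pad (align 8)
@8: m2 [8B, align 8] → 16
@16: m8 [1B, align 1] → 17
+7 pad (align 8)
@24: m6 [8B, align 8] → 32
@32: m5 [24B, align 8] → 56
size 56, align 8
array of 4: 4 × 56 = 224

224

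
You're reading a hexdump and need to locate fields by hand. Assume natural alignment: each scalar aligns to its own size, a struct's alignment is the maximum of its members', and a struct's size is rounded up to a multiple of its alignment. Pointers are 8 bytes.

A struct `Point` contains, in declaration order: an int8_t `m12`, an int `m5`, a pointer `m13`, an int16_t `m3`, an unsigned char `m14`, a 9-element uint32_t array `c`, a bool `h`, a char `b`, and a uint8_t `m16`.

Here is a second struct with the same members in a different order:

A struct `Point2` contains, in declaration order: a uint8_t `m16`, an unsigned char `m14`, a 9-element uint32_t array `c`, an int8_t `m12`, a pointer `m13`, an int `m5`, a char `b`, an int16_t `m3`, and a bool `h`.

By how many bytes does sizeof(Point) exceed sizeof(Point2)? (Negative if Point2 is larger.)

0..1  m12  (1B, 1-aligned)
1..4  -- padding (3B)
4..8  m5  (4B, 4-aligned)
8..16  m13  (8B, 8-aligned)
16..18  m3  (2B, 2-aligned)
18..19  m14  (1B, 1-aligned)
19..20  -- padding (1B)
20..56  c  (36B, 4-aligned)
56..57  h  (1B, 1-aligned)
57..58  b  (1B, 1-aligned)
58..59  m16  (1B, 1-aligned)
59..64  -- tail padding (5B)
sizeof = 64, alignof = 8
— Point2 —
0..1  m16  (1B, 1-aligned)
1..2  m14  (1B, 1-aligned)
2..4  -- padding (2B)
4..40  c  (36B, 4-aligned)
40..41  m12  (1B, 1-aligned)
41..48  -- padding (7B)
48..56  m13  (8B, 8-aligned)
56..60  m5  (4B, 4-aligned)
60..61  b  (1B, 1-aligned)
61..62  -- padding (1B)
62..64  m3  (2B, 2-aligned)
64..65  h  (1B, 1-aligned)
65..72  -- tail padding (7B)
sizeof = 72, alignof = 8
64 − 72 = -8

-8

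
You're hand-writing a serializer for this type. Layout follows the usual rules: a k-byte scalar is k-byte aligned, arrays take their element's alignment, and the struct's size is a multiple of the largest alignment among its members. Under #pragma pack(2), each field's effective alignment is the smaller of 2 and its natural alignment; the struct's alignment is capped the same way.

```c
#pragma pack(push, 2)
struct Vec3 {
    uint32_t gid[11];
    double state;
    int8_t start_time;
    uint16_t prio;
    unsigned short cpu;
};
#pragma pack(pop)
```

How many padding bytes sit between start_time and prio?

0..44  gid  (44B, 2-aligned)
44..52  state  (8B, 2-aligned)
52..53  start_time  (1B, 1-aligned)
53..54  -- padding (1B)
54..56  prio  (2B, 2-aligned)

1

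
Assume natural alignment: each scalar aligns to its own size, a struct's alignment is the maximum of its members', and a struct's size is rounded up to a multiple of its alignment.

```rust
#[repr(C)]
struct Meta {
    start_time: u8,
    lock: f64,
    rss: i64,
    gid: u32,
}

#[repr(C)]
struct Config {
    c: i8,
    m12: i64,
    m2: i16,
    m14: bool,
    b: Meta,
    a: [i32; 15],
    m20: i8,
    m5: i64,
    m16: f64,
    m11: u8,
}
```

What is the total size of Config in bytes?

Meta: @0: start_time [1B, align 1] → 1; +7 pad (align 8); @8: lock [8B, align 8] → 16; @16: rss [8B, align 8] → 24; @24: gid [4B, align 4] → 28; +4 tail pad (align 8); size 32, align 8
@0: c [1B, align 1] → 1
+7 pad (align 8)
@8: m12 [8B, align 8] → 16
@16: m2 [2B, align 2] → 18
@18: m14 [1B, align 1] → 19
+5 pad (align 8)
@24: b [32B, align 8] → 56
@56: a [60B, align 4] → 116
@116: m20 [1B, align 1] → 117
+3 pad (align 8)
@120: m5 [8B, align 8] → 128
@128: m16 [8B, align 8] → 136
@136: m11 [1B, align 1] → 137
+7 tail pad (align 8)
size 144, align 8

144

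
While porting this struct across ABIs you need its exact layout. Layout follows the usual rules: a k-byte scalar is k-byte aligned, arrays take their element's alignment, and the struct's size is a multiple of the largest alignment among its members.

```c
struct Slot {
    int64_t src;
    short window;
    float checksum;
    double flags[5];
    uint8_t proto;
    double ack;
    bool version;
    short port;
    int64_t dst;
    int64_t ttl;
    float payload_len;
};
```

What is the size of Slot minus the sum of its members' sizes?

0..8  src  (8B, 8-aligned)
8..10  window  (2B, 2-aligned)
10..12  -- padding (2B)
12..16  checksum  (4B, 4-aligned)
16..56  flags  (40B, 8-aligned)
56..57  proto  (1B, 1-aligned)
57..64  -- padding (7B)
64..72  ack  (8B, 8-aligned)
72..73  version  (1B, 1-aligned)
73..74  -- padding (1B)
74..76  port  (2B, 2-aligned)
76..80  -- padding (4B)
80..88  dst  (8B, 8-aligned)
88..96  ttl  (8B, 8-aligned)
96..100  payload_len  (4B, 4-aligned)
100..104  -- tail padding (4B)
sizeof = 104, alignof = 8
data bytes 86, size 104 → padding 18

18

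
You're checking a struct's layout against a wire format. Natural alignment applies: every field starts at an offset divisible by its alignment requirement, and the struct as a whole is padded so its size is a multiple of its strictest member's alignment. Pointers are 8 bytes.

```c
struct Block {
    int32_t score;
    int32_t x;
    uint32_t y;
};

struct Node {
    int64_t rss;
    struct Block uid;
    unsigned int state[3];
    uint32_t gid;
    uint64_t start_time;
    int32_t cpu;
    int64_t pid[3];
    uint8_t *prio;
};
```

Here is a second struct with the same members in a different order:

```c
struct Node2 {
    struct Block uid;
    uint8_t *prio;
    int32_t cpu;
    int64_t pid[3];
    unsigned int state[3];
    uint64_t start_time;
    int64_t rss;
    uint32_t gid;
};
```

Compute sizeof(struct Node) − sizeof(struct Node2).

-8

Block: @0: score [4B, align 4] → 4; @4: x [4B, align 4] → 8; @8: y [4B, align 4] → 12; size 12, align 4
@0: rss [8B, align 8] → 8
@8: uid [12B, align 4] → 20
@20: state [12B, align 4] → 32
@32: gid [4B, align 4] → 36
+4 pad (align 8)
@40: start_time [8B, align 8] → 48
@48: cpu [4B, align 4] → 52
+4 pad (align 8)
@56: pid [24B, align 8] → 80
@80: prio [8B, align 8] → 88
size 88, align 8
— Node2 —
@0: uid [12B, align 4] → 12
+4 pad (align 8)
@16: prio [8B, align 8] → 24
@24: cpu [4B, align 4] → 28
+4 pad (align 8)
@32: pid [24B, align 8] → 56
@56: state [12B, align 4] → 68
+4 pad (align 8)
@72: start_time [8B, align 8] → 80
@80: rss [8B, align 8] → 88
@88: gid [4B, align 4] → 92
+4 tail pad (align 8)
size 96, align 8
88 − 96 = -8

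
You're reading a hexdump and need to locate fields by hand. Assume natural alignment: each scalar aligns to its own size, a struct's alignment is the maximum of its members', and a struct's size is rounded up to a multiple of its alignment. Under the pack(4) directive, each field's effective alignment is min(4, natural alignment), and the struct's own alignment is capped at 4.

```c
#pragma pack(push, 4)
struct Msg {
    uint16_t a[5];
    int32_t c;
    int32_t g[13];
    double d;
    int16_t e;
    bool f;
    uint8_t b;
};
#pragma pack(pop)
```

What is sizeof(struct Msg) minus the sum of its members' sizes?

2

a at 0 (size 10, align 2) → ends 10
pad 2 to align 4 for c
c at 12 (size 4, align 4) → ends 16
g at 16 (size 52, align 4) → ends 68
d at 68 (size 8, align 4) → ends 76
e at 76 (size 2, align 2) → ends 78
f at 78 (size 1, align 1) → ends 79
b at 79 (size 1, align 1) → ends 80
total 80 bytes, alignment 4
data bytes 78, size 80 → padding 2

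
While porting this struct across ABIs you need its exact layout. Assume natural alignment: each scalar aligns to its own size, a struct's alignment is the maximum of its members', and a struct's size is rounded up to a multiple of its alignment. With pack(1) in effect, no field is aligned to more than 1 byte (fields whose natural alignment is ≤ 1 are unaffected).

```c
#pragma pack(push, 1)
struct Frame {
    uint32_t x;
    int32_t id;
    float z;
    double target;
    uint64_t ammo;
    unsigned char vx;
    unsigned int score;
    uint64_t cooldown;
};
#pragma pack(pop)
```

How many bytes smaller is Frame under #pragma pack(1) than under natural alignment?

7

natural layout:
  x at 0 (size 4, align 4) → ends 4
  id at 4 (size 4, align 4) → ends 8
  z at 8 (size 4, align 4) → ends 12
  pad 4 to align 8 for target
  target at 16 (size 8, align 8) → ends 24
  ammo at 24 (size 8, align 8) → ends 32
  vx at 32 (size 1, align 1) → ends 33
  pad 3 to align 4 for score
  score at 36 (size 4, align 4) → ends 40
  cooldown at 40 (size 8, align 8) → ends 48
  total 48 bytes, alignment 8
packed(1) layout:
  x at 0 (size 4, align 1) → ends 4
  id at 4 (size 4, align 1) → ends 8
  z at 8 (size 4, align 1) → ends 12
  target at 12 (size 8, align 1) → ends 20
  ammo at 20 (size 8, align 1) → ends 28
  vx at 28 (size 1, align 1) → ends 29
  score at 29 (size 4, align 1) → ends 33
  cooldown at 33 (size 8, align 1) → ends 41
  total 41 bytes, alignment 1
48 − 41 = 7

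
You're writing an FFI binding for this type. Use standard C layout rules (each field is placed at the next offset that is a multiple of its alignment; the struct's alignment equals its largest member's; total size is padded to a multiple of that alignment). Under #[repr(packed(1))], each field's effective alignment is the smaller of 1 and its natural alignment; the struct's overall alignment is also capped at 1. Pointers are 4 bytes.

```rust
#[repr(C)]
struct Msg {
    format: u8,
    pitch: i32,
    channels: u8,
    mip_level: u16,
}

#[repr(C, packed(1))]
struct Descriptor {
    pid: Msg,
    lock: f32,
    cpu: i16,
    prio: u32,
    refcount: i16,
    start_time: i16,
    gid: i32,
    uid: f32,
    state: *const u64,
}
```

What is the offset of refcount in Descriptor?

22

Msg: @0: format [1B, align 1] → 1; +3 pad (align 4); @4: pitch [4B, align 4] → 8; @8: channels [1B, align 1] → 9; +1 pad (align 2); @10: mip_level [2B, align 2] → 12; size 12, align 4
@0: pid [12B, align 1] → 12
@12: lock [4B, align 1] → 16
@16: cpu [2B, align 1] → 18
@18: prio [4B, align 1] → 22
@22: refcount [2B, align 1] → 24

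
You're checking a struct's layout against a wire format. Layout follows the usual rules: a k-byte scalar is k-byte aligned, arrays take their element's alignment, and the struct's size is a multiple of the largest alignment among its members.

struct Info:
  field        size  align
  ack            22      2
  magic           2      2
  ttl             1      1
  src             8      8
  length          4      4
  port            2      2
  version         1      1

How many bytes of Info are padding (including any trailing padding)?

0..22  ack  (22B, 2-aligned)
22..24  magic  (2B, 2-aligned)
24..25  ttl  (1B, 1-aligned)
25..32  -- padding (7B)
32..40  src  (8B, 8-aligned)
40..44  length  (4B, 4-aligned)
44..46  port  (2B, 2-aligned)
46..47  version  (1B, 1-aligned)
47..48  -- tail padding (1B)
sizeof = 48, alignof = 8
data bytes 40, size 48 → padding 8

8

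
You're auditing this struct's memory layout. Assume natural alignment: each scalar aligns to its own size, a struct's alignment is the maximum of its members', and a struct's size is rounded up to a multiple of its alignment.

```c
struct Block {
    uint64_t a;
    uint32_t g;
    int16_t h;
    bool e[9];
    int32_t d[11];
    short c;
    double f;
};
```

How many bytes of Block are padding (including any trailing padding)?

@0: a [8B, align 8] → 8
@8: g [4B, align 4] → 12
@12: h [2B, align 2] → 14
@14: e [9B, align 1] → 23
+1 pad (align 4)
@24: d [44B, align 4] → 68
@68: c [2B, align 2] → 70
+2 pad (align 8)
@72: f [8B, align 8] → 80
size 80, align 8
data bytes 77, size 80 → padding 3

3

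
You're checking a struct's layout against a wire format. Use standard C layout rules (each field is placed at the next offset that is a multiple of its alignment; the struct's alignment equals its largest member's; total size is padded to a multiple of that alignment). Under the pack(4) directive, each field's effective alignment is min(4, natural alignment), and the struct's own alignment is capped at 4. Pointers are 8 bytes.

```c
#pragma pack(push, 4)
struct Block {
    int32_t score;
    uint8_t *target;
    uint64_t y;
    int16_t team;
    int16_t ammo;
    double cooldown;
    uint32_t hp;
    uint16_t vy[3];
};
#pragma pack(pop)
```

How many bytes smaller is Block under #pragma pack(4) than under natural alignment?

12

natural layout:
  @0: score [4B, align 4] → 4
  +4 pad (align 8)
  @8: target [8B, align 8] → 16
  @16: y [8B, align 8] → 24
  @24: team [2B, align 2] → 26
  @26: ammo [2B, align 2] → 28
  +4 pad (align 8)
  @32: cooldown [8B, align 8] → 40
  @40: hp [4B, align 4] → 44
  @44: vy [6B, align 2] → 50
  +6 tail pad (align 8)
  size 56, align 8
packed(4) layout:
  @0: score [4B, align 4] → 4
  @4: target [8B, align 4] → 12
  @12: y [8B, align 4] → 20
  @20: team [2B, align 2] → 22
  @22: ammo [2B, align 2] → 24
  @24: cooldown [8B, align 4] → 32
  @32: hp [4B, align 4] → 36
  @36: vy [6B, align 2] → 42
  +2 tail pad (align 4)
  size 44, align 4
56 − 44 = 12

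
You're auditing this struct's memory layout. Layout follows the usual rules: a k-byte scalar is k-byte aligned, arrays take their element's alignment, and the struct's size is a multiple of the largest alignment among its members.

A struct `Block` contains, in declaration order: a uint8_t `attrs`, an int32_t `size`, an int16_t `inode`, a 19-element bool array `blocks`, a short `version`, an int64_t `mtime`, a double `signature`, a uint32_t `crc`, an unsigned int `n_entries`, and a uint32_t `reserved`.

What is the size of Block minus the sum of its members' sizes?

attrs at 0 (size 1, align 1) → ends 1
pad 3 to align 4 for size
size at 4 (size 4, align 4) → ends 8
inode at 8 (size 2, align 2) → ends 10
blocks at 10 (size 19, align 1) → ends 29
pad 1 to align 2 for version
version at 30 (size 2, align 2) → ends 32
mtime at 32 (size 8, align 8) → ends 40
signature at 40 (size 8, align 8) → ends 48
crc at 48 (size 4, align 4) → ends 52
n_entries at 52 (size 4, align 4) → ends 56
reserved at 56 (size 4, align 4) → ends 60
tail pad 4 to reach multiple of 8
total 64 bytes, alignment 8
data bytes 56, size 64 → padding 8

8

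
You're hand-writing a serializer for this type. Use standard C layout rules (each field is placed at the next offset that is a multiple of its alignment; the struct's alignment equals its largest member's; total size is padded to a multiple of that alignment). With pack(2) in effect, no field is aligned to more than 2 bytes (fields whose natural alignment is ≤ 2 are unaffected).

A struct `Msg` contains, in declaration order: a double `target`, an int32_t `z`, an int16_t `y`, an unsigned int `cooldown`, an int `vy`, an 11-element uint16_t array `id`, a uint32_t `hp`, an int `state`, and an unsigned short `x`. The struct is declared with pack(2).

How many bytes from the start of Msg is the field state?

48

0..8  target  (8B, 2-aligned)
8..12  z  (4B, 2-aligned)
12..14  y  (2B, 2-aligned)
14..18  cooldown  (4B, 2-aligned)
18..22  vy  (4B, 2-aligned)
22..44  id  (22B, 2-aligned)
44..48  hp  (4B, 2-aligned)
48..52  state  (4B, 2-aligned)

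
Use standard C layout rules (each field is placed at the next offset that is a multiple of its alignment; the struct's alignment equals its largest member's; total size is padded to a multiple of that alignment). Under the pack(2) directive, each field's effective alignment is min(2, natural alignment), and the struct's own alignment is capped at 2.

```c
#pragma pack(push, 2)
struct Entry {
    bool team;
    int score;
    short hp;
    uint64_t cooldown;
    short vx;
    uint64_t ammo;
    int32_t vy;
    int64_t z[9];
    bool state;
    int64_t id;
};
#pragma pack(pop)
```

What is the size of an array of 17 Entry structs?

1904

0..1  team  (1B, 1-aligned)
1..2  -- padding (1B)
2..6  score  (4B, 2-aligned)
6..8  hp  (2B, 2-aligned)
8..16  cooldown  (8B, 2-aligned)
16..18  vx  (2B, 2-aligned)
18..26  ammo  (8B, 2-aligned)
26..30  vy  (4B, 2-aligned)
30..102  z  (72B, 2-aligned)
102..103  state  (1B, 1-aligned)
103..104  -- padding (1B)
104..112  id  (8B, 2-aligned)
sizeof = 112, alignof = 2
array of 17: 17 × 112 = 1904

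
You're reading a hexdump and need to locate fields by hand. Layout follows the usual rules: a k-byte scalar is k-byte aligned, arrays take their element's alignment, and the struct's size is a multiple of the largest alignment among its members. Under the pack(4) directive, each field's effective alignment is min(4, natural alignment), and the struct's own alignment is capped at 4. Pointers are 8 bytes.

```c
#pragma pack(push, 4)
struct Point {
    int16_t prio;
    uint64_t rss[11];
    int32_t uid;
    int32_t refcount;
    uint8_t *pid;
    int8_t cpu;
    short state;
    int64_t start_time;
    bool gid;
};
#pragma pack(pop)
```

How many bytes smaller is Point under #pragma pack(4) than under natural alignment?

natural layout:
  @0: prio [2B, align 2] → 2
  +6 pad (align 8)
  @8: rss [88B, align 8] → 96
  @96: uid [4B, align 4] → 100
  @100: refcount [4B, align 4] → 104
  @104: pid [8B, align 8] → 112
  @112: cpu [1B, align 1] → 113
  +1 pad (align 2)
  @114: state [2B, align 2] → 116
  +4 pad (align 8)
  @120: start_time [8B, align 8] → 128
  @128: gid [1B, align 1] → 129
  +7 tail pad (align 8)
  size 136, align 8
packed(4) layout:
  @0: prio [2B, align 2] → 2
  +2 pad (align 4)
  @4: rss [88B, align 4] → 92
  @92: uid [4B, align 4] → 96
  @96: refcount [4B, align 4] → 100
  @100: pid [8B, align 4] → 108
  @108: cpu [1B, align 1] → 109
  +1 pad (align 2)
  @110: state [2B, align 2] → 112
  @112: start_time [8B, align 4] → 120
  @120: gid [1B, align 1] → 121
  +3 tail pad (align 4)
  size 124, align 4
136 − 124 = 12

12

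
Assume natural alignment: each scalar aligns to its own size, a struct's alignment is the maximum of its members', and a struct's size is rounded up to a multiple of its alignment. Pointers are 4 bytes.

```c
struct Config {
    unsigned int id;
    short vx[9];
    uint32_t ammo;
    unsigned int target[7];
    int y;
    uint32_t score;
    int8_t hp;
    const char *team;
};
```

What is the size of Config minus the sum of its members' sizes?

id at 0 (size 4, align 4) → ends 4
vx at 4 (size 18, align 2) → ends 22
pad 2 to align 4 for ammo
ammo at 24 (size 4, align 4) → ends 28
target at 28 (size 28, align 4) → ends 56
y at 56 (size 4, align 4) → ends 60
score at 60 (size 4, align 4) → ends 64
hp at 64 (size 1, align 1) → ends 65
pad 3 to align 4 for team
team at 68 (size 4, align 4) → ends 72
total 72 bytes, alignment 4
data bytes 67, size 72 → padding 5

5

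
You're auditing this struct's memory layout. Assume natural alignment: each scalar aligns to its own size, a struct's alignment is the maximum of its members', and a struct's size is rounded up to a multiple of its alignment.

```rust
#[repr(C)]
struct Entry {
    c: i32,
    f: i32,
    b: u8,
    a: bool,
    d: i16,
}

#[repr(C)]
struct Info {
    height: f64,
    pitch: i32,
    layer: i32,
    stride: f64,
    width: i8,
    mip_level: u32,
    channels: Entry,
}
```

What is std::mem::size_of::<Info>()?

48 bytes

Entry: 0..4  c  (4B, 4-aligned); 4..8  f  (4B, 4-aligned); 8..9  b  (1B, 1-aligned); 9..10  a  (1B, 1-aligned); 10..12  d  (2B, 2-aligned); sizeof = 12, alignof = 4
0..8  height  (8B, 8-aligned)
8..12  pitch  (4B, 4-aligned)
12..16  layer  (4B, 4-aligned)
16..24  stride  (8B, 8-aligned)
24..25  width  (1B, 1-aligned)
25..28  -- padding (3B)
28..32  mip_level  (4B, 4-aligned)
32..44  channels  (12B, 4-aligned)
44..48  -- tail padding (4B)
sizeof = 48, alignof = 8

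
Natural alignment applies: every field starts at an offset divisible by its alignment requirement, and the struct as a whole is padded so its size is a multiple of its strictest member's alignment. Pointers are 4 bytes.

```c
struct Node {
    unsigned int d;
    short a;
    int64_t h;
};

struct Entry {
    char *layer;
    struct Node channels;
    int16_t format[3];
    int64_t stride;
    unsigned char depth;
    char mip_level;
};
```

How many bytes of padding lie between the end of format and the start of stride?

Node: d at 0 (size 4, align 4) → ends 4; a at 4 (size 2, align 2) → ends 6; pad 2 to align 8 for h; h at 8 (size 8, align 8) → ends 16; total 16 bytes, alignment 8
layer at 0 (size 4, align 4) → ends 4
pad 4 to align 8 for channels
channels at 8 (size 16, align 8) → ends 24
format at 24 (size 6, align 2) → ends 30
pad 2 to align 8 for stride
stride at 32 (size 8, align 8) → ends 40

2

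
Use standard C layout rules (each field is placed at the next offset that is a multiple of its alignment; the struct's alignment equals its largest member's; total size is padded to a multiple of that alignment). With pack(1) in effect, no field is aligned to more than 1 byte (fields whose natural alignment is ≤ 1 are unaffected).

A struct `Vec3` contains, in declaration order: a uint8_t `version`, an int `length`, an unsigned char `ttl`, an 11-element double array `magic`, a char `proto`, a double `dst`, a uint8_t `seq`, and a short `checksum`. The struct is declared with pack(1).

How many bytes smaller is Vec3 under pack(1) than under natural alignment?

22

natural layout:
  0..1  version  (1B, 1-aligned)
  1..4  -- padding (3B)
  4..8  length  (4B, 4-aligned)
  8..9  ttl  (1B, 1-aligned)
  9..16  -- padding (7B)
  16..104  magic  (88B, 8-aligned)
  104..105  proto  (1B, 1-aligned)
  105..112  -- padding (7B)
  112..120  dst  (8B, 8-aligned)
  120..121  seq  (1B, 1-aligned)
  121..122  -- padding (1B)
  122..124  checksum  (2B, 2-aligned)
  124..128  -- tail padding (4B)
  sizeof = 128, alignof = 8
packed(1) layout:
  0..1  version  (1B, 1-aligned)
  1..5  length  (4B, 1-aligned)
  5..6  ttl  (1B, 1-aligned)
  6..94  magic  (88B, 1-aligned)
  94..95  proto  (1B, 1-aligned)
  95..103  dst  (8B, 1-aligned)
  103..104  seq  (1B, 1-aligned)
  104..106  checksum  (2B, 1-aligned)
  sizeof = 106, alignof = 1
128 − 106 = 22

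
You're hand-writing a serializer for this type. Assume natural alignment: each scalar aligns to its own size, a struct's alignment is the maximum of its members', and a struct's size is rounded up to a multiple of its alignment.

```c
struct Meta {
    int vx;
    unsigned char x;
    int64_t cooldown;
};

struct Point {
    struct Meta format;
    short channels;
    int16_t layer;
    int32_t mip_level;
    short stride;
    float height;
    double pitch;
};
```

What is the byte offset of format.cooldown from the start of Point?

Meta: @0: vx [4B, align 4] → 4; @4: x [1B, align 1] → 5; +3 pad (align 8); @8: cooldown [8B, align 8] → 16; size 16, align 8
@0: format [16B, align 8] → 16
within Meta: cooldown at 8
0 + 8 = 8

8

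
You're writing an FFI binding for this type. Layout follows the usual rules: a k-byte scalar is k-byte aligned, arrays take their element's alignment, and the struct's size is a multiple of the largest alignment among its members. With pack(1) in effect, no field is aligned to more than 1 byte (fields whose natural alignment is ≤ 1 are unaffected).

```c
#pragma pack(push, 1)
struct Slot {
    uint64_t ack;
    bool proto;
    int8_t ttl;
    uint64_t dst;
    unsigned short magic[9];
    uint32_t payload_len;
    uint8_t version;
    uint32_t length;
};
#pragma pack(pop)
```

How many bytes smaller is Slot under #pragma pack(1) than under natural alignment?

natural layout:
  ack at 0 (size 8, align 8) → ends 8
  proto at 8 (size 1, align 1) → ends 9
  ttl at 9 (size 1, align 1) → ends 10
  pad 6 to align 8 for dst
  dst at 16 (size 8, align 8) → ends 24
  magic at 24 (size 18, align 2) → ends 42
  pad 2 to align 4 for payload_len
  payload_len at 44 (size 4, align 4) → ends 48
  version at 48 (size 1, align 1) → ends 49
  pad 3 to align 4 for length
  length at 52 (size 4, align 4) → ends 56
  total 56 bytes, alignment 8
packed(1) layout:
  ack at 0 (size 8, align 1) → ends 8
  proto at 8 (size 1, align 1) → ends 9
  ttl at 9 (size 1, align 1) → ends 10
  dst at 10 (size 8, align 1) → ends 18
  magic at 18 (size 18, align 1) → ends 36
  payload_len at 36 (size 4, align 1) → ends 40
  version at 40 (size 1, align 1) → ends 41
  length at 41 (size 4, align 1) → ends 45
  total 45 bytes, alignment 1
56 − 45 = 11

11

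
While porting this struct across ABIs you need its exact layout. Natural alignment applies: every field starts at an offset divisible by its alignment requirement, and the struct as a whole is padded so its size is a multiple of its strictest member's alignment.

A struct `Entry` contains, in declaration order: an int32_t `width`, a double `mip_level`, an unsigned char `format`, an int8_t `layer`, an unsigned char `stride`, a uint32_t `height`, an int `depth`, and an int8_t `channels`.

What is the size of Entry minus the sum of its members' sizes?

8

width at 0 (size 4, align 4) → ends 4
pad 4 to align 8 for mip_level
mip_level at 8 (size 8, align 8) → ends 16
format at 16 (size 1, align 1) → ends 17
layer at 17 (size 1, align 1) → ends 18
stride at 18 (size 1, align 1) → ends 19
pad 1 to align 4 for height
height at 20 (size 4, align 4) → ends 24
depth at 24 (size 4, align 4) → ends 28
channels at 28 (size 1, align 1) → ends 29
tail pad 3 to reach multiple of 8
total 32 bytes, alignment 8
data bytes 24, size 32 → padding 8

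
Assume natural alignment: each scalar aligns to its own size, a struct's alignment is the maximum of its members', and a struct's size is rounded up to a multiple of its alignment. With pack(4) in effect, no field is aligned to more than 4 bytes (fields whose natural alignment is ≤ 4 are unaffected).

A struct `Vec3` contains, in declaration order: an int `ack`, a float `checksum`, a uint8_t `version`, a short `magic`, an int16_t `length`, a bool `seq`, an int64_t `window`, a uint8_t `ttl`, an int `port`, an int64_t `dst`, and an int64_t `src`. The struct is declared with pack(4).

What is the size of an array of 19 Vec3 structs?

912

ack at 0 (size 4, align 4) → ends 4
checksum at 4 (size 4, align 4) → ends 8
version at 8 (size 1, align 1) → ends 9
pad 1 to align 2 for magic
magic at 10 (size 2, align 2) → ends 12
length at 12 (size 2, align 2) → ends 14
seq at 14 (size 1, align 1) → ends 15
pad 1 to align 4 for window
window at 16 (size 8, align 4) → ends 24
ttl at 24 (size 1, align 1) → ends 25
pad 3 to align 4 for port
port at 28 (size 4, align 4) → ends 32
dst at 32 (size 8, align 4) → ends 40
src at 40 (size 8, align 4) → ends 48
total 48 bytes, alignment 4
array of 19: 19 × 48 = 912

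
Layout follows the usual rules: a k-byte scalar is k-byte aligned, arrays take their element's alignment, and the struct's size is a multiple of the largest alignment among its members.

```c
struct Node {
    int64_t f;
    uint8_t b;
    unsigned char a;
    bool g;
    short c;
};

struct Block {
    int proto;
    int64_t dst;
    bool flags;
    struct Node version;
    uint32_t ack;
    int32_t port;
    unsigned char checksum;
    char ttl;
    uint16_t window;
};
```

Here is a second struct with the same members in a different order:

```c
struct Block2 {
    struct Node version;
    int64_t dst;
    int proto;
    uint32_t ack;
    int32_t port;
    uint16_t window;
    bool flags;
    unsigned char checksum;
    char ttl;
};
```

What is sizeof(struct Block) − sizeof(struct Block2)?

8

Node: @0: f [8B, align 8] → 8; @8: b [1B, align 1] → 9; @9: a [1B, align 1] → 10; @10: g [1B, align 1] → 11; +1 pad (align 2); @12: c [2B, align 2] → 14; +2 tail pad (align 8); size 16, align 8
@0: proto [4B, align 4] → 4
+4 pad (align 8)
@8: dst [8B, align 8] → 16
@16: flags [1B, align 1] → 17
+7 pad (align 8)
@24: version [16B, align 8] → 40
@40: ack [4B, align 4] → 44
@44: port [4B, align 4] → 48
@48: checksum [1B, align 1] → 49
@49: ttl [1B, align 1] → 50
@50: window [2B, align 2] → 52
+4 tail pad (align 8)
size 56, align 8
— Block2 —
@0: version [16B, align 8] → 16
@16: dst [8B, align 8] → 24
@24: proto [4B, align 4] → 28
@28: ack [4B, align 4] → 32
@32: port [4B, align 4] → 36
@36: window [2B, align 2] → 38
@38: flags [1B, align 1] → 39
@39: checksum [1B, align 1] → 40
@40: ttl [1B, align 1] → 41
+7 tail pad (align 8)
size 48, align 8
56 − 48 = 8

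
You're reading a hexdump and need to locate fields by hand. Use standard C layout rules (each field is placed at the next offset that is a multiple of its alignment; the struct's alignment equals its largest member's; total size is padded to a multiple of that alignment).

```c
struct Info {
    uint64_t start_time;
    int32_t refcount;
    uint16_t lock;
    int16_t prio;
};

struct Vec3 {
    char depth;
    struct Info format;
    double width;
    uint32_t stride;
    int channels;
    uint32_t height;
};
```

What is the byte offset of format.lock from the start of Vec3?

20

Info: @0: start_time [8B, align 8] → 8; @8: refcount [4B, align 4] → 12; @12: lock [2B, align 2] → 14; @14: prio [2B, align 2] → 16; size 16, align 8
@0: depth [1B, align 1] → 1
+7 pad (align 8)
@8: format [16B, align 8] → 24
within Info: lock at 12
8 + 12 = 20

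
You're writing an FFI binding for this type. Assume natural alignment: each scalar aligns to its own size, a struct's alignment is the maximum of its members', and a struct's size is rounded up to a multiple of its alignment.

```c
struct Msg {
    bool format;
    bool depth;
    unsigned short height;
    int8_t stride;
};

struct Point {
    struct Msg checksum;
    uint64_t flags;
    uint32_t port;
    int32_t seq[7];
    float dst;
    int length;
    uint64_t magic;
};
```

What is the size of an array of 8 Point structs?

512

Msg: 0..1  format  (1B, 1-aligned); 1..2  depth  (1B, 1-aligned); 2..4  height  (2B, 2-aligned); 4..5  stride  (1B, 1-aligned); 5..6  -- tail padding (1B); sizeof = 6, alignof = 2
0..6  checksum  (6B, 2-aligned)
6..8  -- padding (2B)
8..16  flags  (8B, 8-aligned)
16..20  port  (4B, 4-aligned)
20..48  seq  (28B, 4-aligned)
48..52  dst  (4B, 4-aligned)
52..56  length  (4B, 4-aligned)
56..64  magic  (8B, 8-aligned)
sizeof = 64, alignof = 8
array of 8: 8 × 64 = 512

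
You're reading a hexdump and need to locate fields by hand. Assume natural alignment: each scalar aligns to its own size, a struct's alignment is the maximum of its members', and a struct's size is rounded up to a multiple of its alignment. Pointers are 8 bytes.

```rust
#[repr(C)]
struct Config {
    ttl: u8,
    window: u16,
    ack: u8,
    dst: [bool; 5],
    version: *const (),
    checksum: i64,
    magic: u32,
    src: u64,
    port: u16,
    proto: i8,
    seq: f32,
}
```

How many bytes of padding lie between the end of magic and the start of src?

4

@0: ttl [1B, align 1] → 1
+1 pad (align 2)
@2: window [2B, align 2] → 4
@4: ack [1B, align 1] → 5
@5: dst [5B, align 1] → 10
+6 pad (align 8)
@16: version [8B, align 8] → 24
@24: checksum [8B, align 8] → 32
@32: magic [4B, align 4] → 36
+4 pad (align 8)
@40: src [8B, align 8] → 48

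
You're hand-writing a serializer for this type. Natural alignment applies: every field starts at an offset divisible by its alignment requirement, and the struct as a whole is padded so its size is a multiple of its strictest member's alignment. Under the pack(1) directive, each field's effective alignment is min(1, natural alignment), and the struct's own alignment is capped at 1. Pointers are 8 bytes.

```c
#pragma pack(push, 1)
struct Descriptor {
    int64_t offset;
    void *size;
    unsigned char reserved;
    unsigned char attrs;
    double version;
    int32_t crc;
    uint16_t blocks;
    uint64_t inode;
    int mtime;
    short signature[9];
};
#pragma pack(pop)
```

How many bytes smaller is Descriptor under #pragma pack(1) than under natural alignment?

10

natural layout:
  0..8  offset  (8B, 8-aligned)
  8..16  size  (8B, 8-aligned)
  16..17  reserved  (1B, 1-aligned)
  17..18  attrs  (1B, 1-aligned)
  18..24  -- padding (6B)
  24..32  version  (8B, 8-aligned)
  32..36  crc  (4B, 4-aligned)
  36..38  blocks  (2B, 2-aligned)
  38..40  -- padding (2B)
  40..48  inode  (8B, 8-aligned)
  48..52  mtime  (4B, 4-aligned)
  52..70  signature  (18B, 2-aligned)
  70..72  -- tail padding (2B)
  sizeof = 72, alignof = 8
packed(1) layout:
  0..8  offset  (8B, 1-aligned)
  8..16  size  (8B, 1-aligned)
  16..17  reserved  (1B, 1-aligned)
  17..18  attrs  (1B, 1-aligned)
  18..26  version  (8B, 1-aligned)
  26..30  crc  (4B, 1-aligned)
  30..32  blocks  (2B, 1-aligned)
  32..40  inode  (8B, 1-aligned)
  40..44  mtime  (4B, 1-aligned)
  44..62  signature  (18B, 1-aligned)
  sizeof = 62, alignof = 1
72 − 62 = 10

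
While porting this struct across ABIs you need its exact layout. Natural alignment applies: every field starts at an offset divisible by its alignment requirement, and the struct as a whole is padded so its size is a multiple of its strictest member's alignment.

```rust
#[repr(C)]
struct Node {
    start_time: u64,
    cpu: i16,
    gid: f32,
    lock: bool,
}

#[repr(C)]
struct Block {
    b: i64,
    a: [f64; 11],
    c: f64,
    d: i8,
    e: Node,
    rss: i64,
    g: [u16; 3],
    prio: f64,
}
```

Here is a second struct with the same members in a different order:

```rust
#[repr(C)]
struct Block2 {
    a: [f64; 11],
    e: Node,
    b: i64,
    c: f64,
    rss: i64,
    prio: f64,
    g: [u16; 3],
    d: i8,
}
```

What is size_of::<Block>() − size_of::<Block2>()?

Node: @0: start_time [8B, align 8] → 8; @8: cpu [2B, align 2] → 10; +2 pad (align 4); @12: gid [4B, align 4] → 16; @16: lock [1B, align 1] → 17; +7 tail pad (align 8); size 24, align 8
@0: b [8B, align 8] → 8
@8: a [88B, align 8] → 96
@96: c [8B, align 8] → 104
@104: d [1B, align 1] → 105
+7 pad (align 8)
@112: e [24B, align 8] → 136
@136: rss [8B, align 8] → 144
@144: g [6B, align 2] → 150
+2 pad (align 8)
@152: prio [8B, align 8] → 160
size 160, align 8
— Block2 —
@0: a [88B, align 8] → 88
@88: e [24B, align 8] → 112
@112: b [8B, align 8] → 120
@120: c [8B, align 8] → 128
@128: rss [8B, align 8] → 136
@136: prio [8B, align 8] → 144
@144: g [6B, align 2] → 150
@150: d [1B, align 1] → 151
+1 tail pad (align 8)
size 152, align 8
160 − 152 = 8

8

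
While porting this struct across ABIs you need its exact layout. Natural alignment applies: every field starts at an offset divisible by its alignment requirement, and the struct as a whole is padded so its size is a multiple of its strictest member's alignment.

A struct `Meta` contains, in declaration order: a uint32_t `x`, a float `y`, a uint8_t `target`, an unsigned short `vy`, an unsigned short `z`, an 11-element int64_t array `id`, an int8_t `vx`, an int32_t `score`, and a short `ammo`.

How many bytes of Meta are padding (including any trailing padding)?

12

@0: x [4B, align 4] → 4
@4: y [4B, align 4] → 8
@8: target [1B, align 1] → 9
+1 pad (align 2)
@10: vy [2B, align 2] → 12
@12: z [2B, align 2] → 14
+2 pad (align 8)
@16: id [88B, align 8] → 104
@104: vx [1B, align 1] → 105
+3 pad (align 4)
@108: score [4B, align 4] → 112
@112: ammo [2B, align 2] → 114
+6 tail pad (align 8)
size 120, align 8
data bytes 108, size 120 → padding 12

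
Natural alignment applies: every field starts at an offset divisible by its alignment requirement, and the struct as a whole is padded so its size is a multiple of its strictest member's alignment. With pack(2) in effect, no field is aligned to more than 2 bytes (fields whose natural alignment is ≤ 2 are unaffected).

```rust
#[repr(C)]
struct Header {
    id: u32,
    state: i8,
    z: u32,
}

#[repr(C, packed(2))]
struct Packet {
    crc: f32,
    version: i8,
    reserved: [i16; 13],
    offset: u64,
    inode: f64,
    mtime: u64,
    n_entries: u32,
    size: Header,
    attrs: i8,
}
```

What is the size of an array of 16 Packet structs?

Header: 0..4  id  (4B, 4-aligned); 4..5  state  (1B, 1-aligned); 5..8  -- padding (3B); 8..12  z  (4B, 4-aligned); sizeof = 12, alignof = 4
0..4  crc  (4B, 2-aligned)
4..5  version  (1B, 1-aligned)
5..6  -- padding (1B)
6..32  reserved  (26B, 2-aligned)
32..40  offset  (8B, 2-aligned)
40..48  inode  (8B, 2-aligned)
48..56  mtime  (8B, 2-aligned)
56..60  n_entries  (4B, 2-aligned)
60..72  size  (12B, 2-aligned)
72..73  attrs  (1B, 1-aligned)
73..74  -- tail padding (1B)
sizeof = 74, alignof = 2
array of 16: 16 × 74 = 1184

1184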